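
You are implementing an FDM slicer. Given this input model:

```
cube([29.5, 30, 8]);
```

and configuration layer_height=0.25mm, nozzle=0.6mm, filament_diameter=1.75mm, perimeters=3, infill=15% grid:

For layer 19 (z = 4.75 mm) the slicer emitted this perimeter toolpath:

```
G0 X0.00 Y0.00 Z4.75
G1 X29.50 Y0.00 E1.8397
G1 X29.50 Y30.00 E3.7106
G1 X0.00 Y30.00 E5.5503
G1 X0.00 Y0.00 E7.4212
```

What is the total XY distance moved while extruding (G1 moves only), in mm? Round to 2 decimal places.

Sum the Euclidean lengths of each G1 segment: total = 119.00 mm.

119.00 mm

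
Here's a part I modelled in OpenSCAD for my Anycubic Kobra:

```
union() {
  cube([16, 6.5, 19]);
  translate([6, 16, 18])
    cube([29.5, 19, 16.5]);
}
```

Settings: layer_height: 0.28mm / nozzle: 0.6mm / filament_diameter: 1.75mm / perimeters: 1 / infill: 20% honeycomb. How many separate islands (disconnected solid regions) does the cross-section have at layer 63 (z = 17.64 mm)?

1

At z = 17.64 mm: the 16×6.5 cube contributes its full rectangle; the cube at (6, 16) is not intersected at this z (z outside [18, 34.5]); Merging all regions: only the 16×6.5 cube is present, so the union is just that shape — 1 connected region. Overall, the cross-section is a single solid region. Island count = 1.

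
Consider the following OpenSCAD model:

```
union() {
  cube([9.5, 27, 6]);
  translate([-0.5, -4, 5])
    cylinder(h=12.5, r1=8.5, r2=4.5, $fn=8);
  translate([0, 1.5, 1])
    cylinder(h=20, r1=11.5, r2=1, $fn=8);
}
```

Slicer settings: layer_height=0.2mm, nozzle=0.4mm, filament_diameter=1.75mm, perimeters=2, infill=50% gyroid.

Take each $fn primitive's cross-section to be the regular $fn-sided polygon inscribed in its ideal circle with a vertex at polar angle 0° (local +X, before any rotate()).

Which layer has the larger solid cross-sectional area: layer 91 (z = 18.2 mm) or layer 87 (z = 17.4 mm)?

layer 87 (z = 17.4 mm)

Layer 91 (z = 18.2): the cube is absent (z outside [0, 6]); the cone at (-0.5, -4) does not reach this height (z outside [5, 17.5]); the cone at (0, 1.5) (r1=11.5→r2=1) has section circumradius 2.470 here — a regular 8-gon (area = (8/2)·2.470²·sin(360°/8) = 17.26 mm²); Merging all regions: only the cone at (0, 1.5) is present, so the union is just that shape — area = 17.26 mm². So its area = 17.26 mm². Layer 87 (z = 17.4): the cube is absent (z outside [0, 6]); the cone at (-0.5, -4) contributes a regular 8-gon of circumradius 4.532 (interpolated between r1=8.5 and r2=4.5 at t=0.992) (area = (8/2)·4.532²·sin(360°/8) = 58.09 mm²); the cone at (0, 1.5) (r1=11.5→r2=1) has section circumradius 2.890 here — a regular 8-gon (area = (8/2)·2.890²·sin(360°/8) = 23.62 mm²); Combining (union): the regions partially overlap — summed areas 81.72 mm² minus the doubly-counted overlap 4.33 mm² gives 77.39 mm² — area = 77.39 mm². So its area = 77.39 mm². Layer 87 is larger (77.39 vs 17.26 mm²).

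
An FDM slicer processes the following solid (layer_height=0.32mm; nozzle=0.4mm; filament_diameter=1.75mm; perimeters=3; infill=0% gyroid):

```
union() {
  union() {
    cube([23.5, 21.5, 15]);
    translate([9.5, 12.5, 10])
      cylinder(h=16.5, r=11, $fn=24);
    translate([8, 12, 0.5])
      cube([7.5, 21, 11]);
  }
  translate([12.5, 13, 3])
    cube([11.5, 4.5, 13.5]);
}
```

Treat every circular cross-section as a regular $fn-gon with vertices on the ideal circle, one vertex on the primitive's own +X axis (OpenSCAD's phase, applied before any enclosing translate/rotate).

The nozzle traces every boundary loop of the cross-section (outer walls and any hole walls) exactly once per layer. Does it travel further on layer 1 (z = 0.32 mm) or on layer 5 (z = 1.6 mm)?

layer 5 (z = 1.6 mm)

Layer 1 (z = 0.32): the 23.5×21.5 cube contributes its full rectangle (perimeter 90.00 mm); the cylinder at (9.5, 12.5) is absent (z outside [10, 26.5]); the cube at (8, 12) does not reach this height (z outside [0.5, 11.5]); Merging all regions: only the 23.5×21.5 cube is present, so the union is just that shape — boundary = 90.00 mm; the cube at (12.5, 13) is absent (z outside [3, 16.5]); Combining (union): only the result so far is present, so the union is just that shape — boundary = 90.00 mm. So its perimeter = 90.00 mm. Layer 5 (z = 1.6): the 23.5×21.5 cube contributes its full rectangle (perimeter 90.00 mm); the cylinder at (9.5, 12.5) is absent (z outside [10, 26.5]); the cube at (8, 12) (footprint 7.5×21) is included at this height (perimeter 57.00 mm); Combining (union): the regions partially overlap (shared area 71.25 mm²), so the edge portions inside another operand are dropped and the merged outline is re-measured after clipping — boundary = 113.00 mm; the cube at (12.5, 13) is not intersected at this z (z outside [3, 16.5]); Merging all regions: only that combined region is present, so the union is just that shape — boundary = 113.00 mm. So its perimeter = 113.00 mm. Layer 5 is larger (113.00 vs 90.00 mm).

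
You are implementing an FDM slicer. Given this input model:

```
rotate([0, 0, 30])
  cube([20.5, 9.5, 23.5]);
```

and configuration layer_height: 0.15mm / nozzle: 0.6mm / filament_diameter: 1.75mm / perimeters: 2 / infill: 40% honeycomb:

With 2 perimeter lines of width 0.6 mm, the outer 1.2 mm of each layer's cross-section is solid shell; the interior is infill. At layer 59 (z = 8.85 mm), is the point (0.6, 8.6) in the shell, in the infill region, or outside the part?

infill

At z = 8.85 mm: the cube is present — its section is the full 20.5×9.5 rectangle; (rotated 30° about Z; rotation is an isometry so areas/perimeters/island counts are preserved). Overall, the cross-section is a single solid region. Undo the 30° rotation: the query point maps to (4.820, 7.148) in the un-rotated model frame. The nearest boundary edge runs (20.50, 9.50)→(0.00, 9.50); distance from the point to it = 2.35 mm. The point is inside the cross-section and 2.35 mm from the nearest boundary — more than the 1.2 mm shell width (2 × 0.6), so it's in the infill interior.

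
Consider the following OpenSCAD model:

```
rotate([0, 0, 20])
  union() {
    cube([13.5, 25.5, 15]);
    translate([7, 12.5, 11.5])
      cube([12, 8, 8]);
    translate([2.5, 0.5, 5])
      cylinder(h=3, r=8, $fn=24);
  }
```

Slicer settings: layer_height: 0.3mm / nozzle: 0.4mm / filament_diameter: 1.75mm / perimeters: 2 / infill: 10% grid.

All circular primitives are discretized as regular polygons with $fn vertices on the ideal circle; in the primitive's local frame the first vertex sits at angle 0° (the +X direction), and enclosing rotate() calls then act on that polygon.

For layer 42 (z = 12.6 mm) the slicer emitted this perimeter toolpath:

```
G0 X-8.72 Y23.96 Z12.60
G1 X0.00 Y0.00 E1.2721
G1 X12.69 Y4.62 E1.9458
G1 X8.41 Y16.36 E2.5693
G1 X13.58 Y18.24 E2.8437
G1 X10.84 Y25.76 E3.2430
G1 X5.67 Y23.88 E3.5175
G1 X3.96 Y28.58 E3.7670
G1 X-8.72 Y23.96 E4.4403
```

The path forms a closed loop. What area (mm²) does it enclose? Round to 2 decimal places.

Apply the shoelace formula to the sequence of (X, Y) vertices; enclosed area = 388.23 mm².

388.23 mm²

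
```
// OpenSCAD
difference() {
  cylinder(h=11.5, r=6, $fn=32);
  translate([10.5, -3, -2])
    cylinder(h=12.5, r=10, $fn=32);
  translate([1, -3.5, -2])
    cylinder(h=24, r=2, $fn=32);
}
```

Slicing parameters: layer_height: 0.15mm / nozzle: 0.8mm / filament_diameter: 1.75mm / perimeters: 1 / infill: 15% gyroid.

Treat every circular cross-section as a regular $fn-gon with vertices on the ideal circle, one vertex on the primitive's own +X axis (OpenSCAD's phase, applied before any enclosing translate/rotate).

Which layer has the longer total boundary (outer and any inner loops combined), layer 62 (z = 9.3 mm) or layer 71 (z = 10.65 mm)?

layer 71 (z = 10.65 mm)

Layer 62 (z = 9.3): the r=6 cylinder contributes a regular 32-gon of circumradius 6 (perimeter = 2·32·6.000·sin(180°/32) = 37.64 mm); the cylinder at (10.5, -3): section is a regular 32-gon, circumradius r=10 (perimeter = 2·32·10.000·sin(180°/32) = 62.73 mm); the r=2 cylinder at (1, -3.5) contributes a regular 32-gon of circumradius 2 (perimeter = 2·32·2.000·sin(180°/32) = 12.55 mm); Subtracting the remaining from the first: starting from the r=6 cylinder, the r=10 cylinder at (10.5, -3) partially overlaps it — only the 38.37 mm² overlap (of its 312.14 mm²) is removed, clipping the outline; the r=2 cylinder at (1, -3.5) partially overlaps it — only the 4.70 mm² overlap (of its 12.49 mm²) is removed, clipping the outline — boundary = 37.36 mm. So its perimeter = 37.36 mm. Layer 71 (z = 10.65): the r=6 cylinder gives a regular 32-gon of circumradius 6 (constant along its height) (perimeter = 2·32·6.000·sin(180°/32) = 37.64 mm); the cylinder at (10.5, -3) does not reach this height (z outside [-2, 10.5]); the r=2 cylinder at (1, -3.5) gives a regular 32-gon of circumradius 2 (constant along its height) (perimeter = 2·32·2.000·sin(180°/32) = 12.55 mm); After the difference (first − rest): starting from the r=6 cylinder, the r=2 cylinder at (1, -3.5) lies wholly inside it (removes its full 12.49 mm² and its 12.55 mm outline becomes a hole wall) — boundary (outer + 1 inner loop) = 50.18 mm. So its perimeter = 50.18 mm. Layer 71 is larger (50.18 vs 37.36 mm).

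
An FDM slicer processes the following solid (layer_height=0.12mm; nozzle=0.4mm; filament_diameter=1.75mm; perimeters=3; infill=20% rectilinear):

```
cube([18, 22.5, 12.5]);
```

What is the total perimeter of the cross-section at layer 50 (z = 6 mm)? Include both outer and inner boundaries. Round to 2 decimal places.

At z = 6 mm: the 18×22.5 cube contributes its full rectangle (perimeter 81.00 mm). Overall, the cross-section is a single solid region. Total boundary length (outer) = 81.00 mm.

81.00 mm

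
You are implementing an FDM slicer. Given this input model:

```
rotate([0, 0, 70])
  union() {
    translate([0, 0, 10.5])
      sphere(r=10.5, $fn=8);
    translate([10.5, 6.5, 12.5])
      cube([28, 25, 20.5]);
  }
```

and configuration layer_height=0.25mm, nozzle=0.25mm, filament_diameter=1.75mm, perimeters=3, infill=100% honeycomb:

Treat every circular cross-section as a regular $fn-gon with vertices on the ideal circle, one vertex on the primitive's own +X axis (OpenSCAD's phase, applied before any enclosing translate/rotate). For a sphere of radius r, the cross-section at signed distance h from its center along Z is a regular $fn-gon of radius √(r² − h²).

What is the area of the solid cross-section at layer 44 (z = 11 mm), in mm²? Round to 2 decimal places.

At z = 11 mm: the sphere: section is a regular 8-gon, circumradius = √(r²−h²) = √(10.5²−0.5²) = 10.488 (area = (8/2)·10.488²·sin(360°/8) = 311.13 mm²); the cube at (10.5, 6.5) does not reach this height (z outside [12.5, 33]); Merging all regions: only the r=10.5 sphere is present, so the union is just that shape — area = 311.13 mm²; (rotated 70° about Z; rotation is an isometry so areas/perimeters/island counts are preserved). Overall, the cross-section is a single solid region. Net area = 311.13 mm².

311.13 mm²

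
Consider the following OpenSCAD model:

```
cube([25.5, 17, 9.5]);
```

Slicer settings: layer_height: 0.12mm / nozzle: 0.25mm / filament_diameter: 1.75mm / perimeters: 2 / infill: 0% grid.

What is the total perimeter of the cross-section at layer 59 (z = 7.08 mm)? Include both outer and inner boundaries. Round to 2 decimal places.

At z = 7.08 mm: the cube is present — its section is the full 25.5×17 rectangle (perimeter 85.00 mm). Overall, the cross-section is a single solid region. Total boundary length (outer) = 85.00 mm.

85.00 mm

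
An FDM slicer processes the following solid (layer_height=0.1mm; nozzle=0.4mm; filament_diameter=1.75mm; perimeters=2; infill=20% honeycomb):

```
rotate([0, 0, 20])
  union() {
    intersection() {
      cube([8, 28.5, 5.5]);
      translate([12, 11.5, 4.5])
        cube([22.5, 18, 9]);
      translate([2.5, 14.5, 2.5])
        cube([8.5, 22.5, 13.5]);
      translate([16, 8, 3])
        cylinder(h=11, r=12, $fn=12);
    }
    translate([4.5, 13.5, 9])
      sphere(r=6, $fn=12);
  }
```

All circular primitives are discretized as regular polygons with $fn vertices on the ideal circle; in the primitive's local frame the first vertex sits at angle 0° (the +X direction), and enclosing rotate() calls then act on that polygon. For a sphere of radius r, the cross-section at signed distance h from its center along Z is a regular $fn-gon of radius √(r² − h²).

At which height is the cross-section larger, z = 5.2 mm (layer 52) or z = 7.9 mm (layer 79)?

Layer 52 (z = 5.2): the 8×28.5 cube contributes its full rectangle (area 228.00 mm²); the 22.5×18 cube at (12, 11.5) contributes its full rectangle (area 405.00 mm²); the 8.5×22.5 cube at (2.5, 14.5) contributes its full rectangle (area 191.25 mm²); the cylinder at (16, 8): section is a regular 12-gon, circumradius r=12 (area = (12/2)·12.000²·sin(360°/12) = 432.00 mm²); Taking the intersection: the 22.5×18 cube at (12, 11.5) does not overlap the 8×28.5 cube (empty); the 8.5×22.5 cube at (2.5, 14.5) does not overlap the running intersection (empty); the r=12 cylinder at (16, 8) does not overlap the running intersection (empty) — nothing remains; the r=6 sphere at (4.5, 13.5) slices to a regular 12-gon of circumradius 4.643 (√(r²−h²) with h=3.8 from center) (area = (12/2)·4.643²·sin(360°/12) = 64.68 mm²); Taking the union: only the r=6 sphere at (4.5, 13.5) is present, so the union is just that shape — area = 64.68 mm²; (rotated 20° about Z; rotation is an isometry so areas/perimeters/island counts are preserved). So its area = 64.68 mm². Layer 79 (z = 7.9): the cube does not reach this height (z outside [0, 5.5]); the cube at (12, 11.5) is present — its section is the full 22.5×18 rectangle (area 405.00 mm²); the cube at (2.5, 14.5) (footprint 8.5×22.5) is included at this height (area 191.25 mm²); the cylinder at (16, 8): section is a regular 12-gon, circumradius r=12 (area = (12/2)·12.000²·sin(360°/12) = 432.00 mm²); Keeping only the common overlap: at least one operand is absent at this height, so nothing remains; the sphere at (4.5, 13.5): section is a regular 12-gon, circumradius = √(r²−h²) = √(6²−1.1²) = 5.898 (area = (12/2)·5.898²·sin(360°/12) = 104.37 mm²); Taking the union: only the r=6 sphere at (4.5, 13.5) is present, so the union is just that shape — area = 104.37 mm²; (rotated 20° about Z; rotation is an isometry so areas/perimeters/island counts are preserved). So its area = 104.37 mm². Layer 79 is larger (104.37 vs 64.68 mm²).

layer 79 (z = 7.9 mm)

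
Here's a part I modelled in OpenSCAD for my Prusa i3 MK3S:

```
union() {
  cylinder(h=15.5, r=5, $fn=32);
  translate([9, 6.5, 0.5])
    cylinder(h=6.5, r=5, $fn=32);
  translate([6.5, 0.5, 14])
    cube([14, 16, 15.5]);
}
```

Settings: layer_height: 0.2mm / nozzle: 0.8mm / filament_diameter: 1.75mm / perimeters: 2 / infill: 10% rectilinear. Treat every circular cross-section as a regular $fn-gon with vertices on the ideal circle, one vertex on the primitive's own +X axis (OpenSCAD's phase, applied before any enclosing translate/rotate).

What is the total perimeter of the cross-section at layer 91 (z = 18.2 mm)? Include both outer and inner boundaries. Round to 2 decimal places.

60.00 mm

At z = 18.2 mm: the cylinder does not reach this height (z outside [0, 15.5]); the cylinder at (9, 6.5) is not intersected at this z (z outside [0.5, 7]); the cube at (6.5, 0.5) is present — its section is the full 14×16 rectangle (perimeter 60.00 mm); Merging all regions: only the 14×16 cube at (6.5, 0.5) is present, so the union is just that shape — boundary = 60.00 mm. Overall, the cross-section is a single solid region. Total boundary length (outer) = 60.00 mm.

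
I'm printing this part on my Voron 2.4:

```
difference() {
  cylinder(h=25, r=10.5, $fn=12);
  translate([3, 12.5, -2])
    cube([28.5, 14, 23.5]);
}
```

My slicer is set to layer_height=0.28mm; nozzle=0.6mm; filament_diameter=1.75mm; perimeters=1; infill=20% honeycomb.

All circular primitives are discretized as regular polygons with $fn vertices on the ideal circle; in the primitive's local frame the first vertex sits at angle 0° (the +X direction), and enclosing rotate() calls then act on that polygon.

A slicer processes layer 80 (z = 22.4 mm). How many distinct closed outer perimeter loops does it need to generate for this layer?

At z = 22.4 mm: the r=10.5 cylinder gives a regular 12-gon of circumradius 10.5 (constant along its height); the cube at (3, 12.5) does not reach this height (z outside [-2, 21.5]); After the difference (first − rest): none of the subtracted shapes is present at this height, so the r=10.5 cylinder is unchanged — 1 connected region. The result has 1 disconnected region.

1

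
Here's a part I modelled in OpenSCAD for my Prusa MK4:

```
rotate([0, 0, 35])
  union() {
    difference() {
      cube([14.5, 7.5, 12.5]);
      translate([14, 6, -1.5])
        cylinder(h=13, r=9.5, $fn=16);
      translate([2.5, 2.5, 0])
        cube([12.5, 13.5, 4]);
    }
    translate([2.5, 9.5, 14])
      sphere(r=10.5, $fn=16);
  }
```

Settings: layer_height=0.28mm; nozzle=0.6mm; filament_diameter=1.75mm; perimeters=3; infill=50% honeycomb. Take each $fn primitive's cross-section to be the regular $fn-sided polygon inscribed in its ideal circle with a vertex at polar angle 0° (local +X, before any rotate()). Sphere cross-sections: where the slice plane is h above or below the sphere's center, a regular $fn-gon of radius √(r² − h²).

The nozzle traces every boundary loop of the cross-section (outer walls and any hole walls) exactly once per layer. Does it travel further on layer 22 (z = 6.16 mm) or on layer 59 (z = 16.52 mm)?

Layer 22 (z = 6.16): the cube (footprint 14.5×7.5) is included at this height (perimeter 44.00 mm); the cylinder at (14, 6): section is a regular 16-gon, circumradius r=9.5 (perimeter = 2·16·9.500·sin(180°/16) = 59.31 mm); the cube at (2.5, 2.5) is not intersected at this z (z outside [0, 4]); Taking the first minus the rest: starting from the 14.5×7.5 cube, the r=9.5 cylinder at (14, 6) partially overlaps it — only the 69.88 mm² overlap (of its 276.30 mm²) is removed, clipping the outline — boundary = 27.18 mm; the sphere at (2.5, 9.5): section is a regular 16-gon, circumradius = √(r²−h²) = √(10.5²−7.84²) = 6.985 (perimeter = 2·16·6.985·sin(180°/16) = 43.60 mm); Merging all regions: the regions partially overlap (shared area 22.55 mm²), so the edge portions inside another operand are dropped and the merged outline is re-measured after clipping — boundary = 51.75 mm; (whole slice rotated 35° about Z — lengths, areas and connectivity unchanged). So its perimeter = 51.75 mm. Layer 59 (z = 16.52): the cube is not intersected at this z (z outside [0, 12.5]); the cylinder at (14, 6) is absent (z outside [-1.5, 11.5]); the cube at (2.5, 2.5) is absent (z outside [0, 4]); After the difference (first − rest): the first operand is absent here, so nothing remains; the r=10.5 sphere at (2.5, 9.5) slices to a regular 16-gon of circumradius 10.193 (√(r²−h²) with h=2.52 from center) (perimeter = 2·16·10.193·sin(180°/16) = 63.63 mm); Taking the union: only the r=10.5 sphere at (2.5, 9.5) is present, so the union is just that shape — boundary = 63.63 mm; (rotated 35° about Z; rotation is an isometry so areas/perimeters/island counts are preserved). So its perimeter = 63.63 mm. Layer 59 is larger (63.63 vs 51.75 mm).

layer 59 (z = 16.52 mm)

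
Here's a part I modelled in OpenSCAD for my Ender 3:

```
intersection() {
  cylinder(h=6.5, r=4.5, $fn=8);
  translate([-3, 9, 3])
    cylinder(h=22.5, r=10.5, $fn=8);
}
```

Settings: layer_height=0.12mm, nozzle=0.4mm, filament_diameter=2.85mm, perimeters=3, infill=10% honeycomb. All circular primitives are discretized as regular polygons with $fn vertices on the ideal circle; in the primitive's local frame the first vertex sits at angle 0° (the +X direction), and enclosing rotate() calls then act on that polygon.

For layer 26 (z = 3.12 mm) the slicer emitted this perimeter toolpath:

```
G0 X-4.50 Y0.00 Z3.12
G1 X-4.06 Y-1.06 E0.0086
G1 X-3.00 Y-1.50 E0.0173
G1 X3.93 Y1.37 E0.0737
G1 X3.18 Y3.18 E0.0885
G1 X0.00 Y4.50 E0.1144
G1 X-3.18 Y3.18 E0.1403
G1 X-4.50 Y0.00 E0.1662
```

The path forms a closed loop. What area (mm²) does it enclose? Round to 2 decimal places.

30.27 mm²

Apply the shoelace formula to the sequence of (X, Y) vertices; enclosed area = 30.27 mm².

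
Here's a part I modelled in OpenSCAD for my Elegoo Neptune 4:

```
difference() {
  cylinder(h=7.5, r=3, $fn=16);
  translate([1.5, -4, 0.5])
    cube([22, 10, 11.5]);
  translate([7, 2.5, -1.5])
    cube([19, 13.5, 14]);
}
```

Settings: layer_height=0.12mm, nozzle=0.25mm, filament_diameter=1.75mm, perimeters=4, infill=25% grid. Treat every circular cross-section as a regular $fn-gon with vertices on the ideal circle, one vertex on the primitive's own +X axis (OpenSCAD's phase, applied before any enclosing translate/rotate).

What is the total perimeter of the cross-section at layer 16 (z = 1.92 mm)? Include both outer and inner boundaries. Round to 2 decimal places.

17.62 mm

At z = 1.92 mm: the cylinder: section is a regular 16-gon, circumradius r=3 (perimeter = 2·16·3.000·sin(180°/16) = 18.73 mm); the cube at (1.5, -4) is present — its section is the full 22×10 rectangle (perimeter 64.00 mm); the 19×13.5 cube at (7, 2.5) contributes its full rectangle (perimeter 65.00 mm); Subtracting the remaining from the first: starting from the r=3 cylinder, the 22×10 cube at (1.5, -4) partially overlaps it — only the 5.28 mm² overlap (of its 220.00 mm²) is removed, clipping the outline; the 19×13.5 cube at (7, 2.5) misses the remaining region (no effect) — boundary = 17.62 mm. Overall, the cross-section is a single solid region. Total boundary length (outer) = 17.62 mm.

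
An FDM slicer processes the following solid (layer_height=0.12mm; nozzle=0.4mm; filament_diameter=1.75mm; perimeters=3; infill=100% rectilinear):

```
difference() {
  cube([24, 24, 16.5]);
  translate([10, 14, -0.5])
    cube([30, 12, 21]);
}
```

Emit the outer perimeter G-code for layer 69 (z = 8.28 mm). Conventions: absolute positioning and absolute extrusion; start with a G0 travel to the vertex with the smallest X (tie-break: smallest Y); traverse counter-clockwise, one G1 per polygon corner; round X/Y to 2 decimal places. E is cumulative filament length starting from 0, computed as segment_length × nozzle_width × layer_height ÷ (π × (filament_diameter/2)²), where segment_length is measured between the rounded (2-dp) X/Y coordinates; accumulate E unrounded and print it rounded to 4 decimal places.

At z = 8.28 mm: the 24×24 cube contributes its full rectangle; the cube at (10, 14) (footprint 30×12) is included at this height; After the difference (first − rest): starting from the 24×24 cube, the 30×12 cube at (10, 14) partially overlaps it — only the 140.00 mm² overlap (of its 360.00 mm²) is removed, clipping the outline — 1 connected region. The outline is a single polygon with 6 vertices. Extrusion per mm of travel: 0.4 × 0.12 / (π × 0.875²) = 0.019956. Accumulating E over each segment gives final E = 1.9158.

G0 X0.00 Y0.00 Z8.28
G1 X24.00 Y0.00 E0.4789
G1 X24.00 Y14.00 E0.7583
G1 X10.00 Y14.00 E1.0377
G1 X10.00 Y24.00 E1.2373
G1 X0.00 Y24.00 E1.4368
G1 X0.00 Y0.00 E1.9158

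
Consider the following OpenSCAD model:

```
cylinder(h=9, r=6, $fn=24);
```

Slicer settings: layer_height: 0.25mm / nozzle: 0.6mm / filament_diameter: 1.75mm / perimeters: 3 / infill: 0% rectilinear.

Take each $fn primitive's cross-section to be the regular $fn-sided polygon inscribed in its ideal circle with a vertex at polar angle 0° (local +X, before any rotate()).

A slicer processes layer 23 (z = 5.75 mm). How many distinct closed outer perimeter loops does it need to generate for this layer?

At z = 5.75 mm: the r=6 cylinder gives a regular 24-gon of circumradius 6 (constant along its height). The result has 1 disconnected region.

1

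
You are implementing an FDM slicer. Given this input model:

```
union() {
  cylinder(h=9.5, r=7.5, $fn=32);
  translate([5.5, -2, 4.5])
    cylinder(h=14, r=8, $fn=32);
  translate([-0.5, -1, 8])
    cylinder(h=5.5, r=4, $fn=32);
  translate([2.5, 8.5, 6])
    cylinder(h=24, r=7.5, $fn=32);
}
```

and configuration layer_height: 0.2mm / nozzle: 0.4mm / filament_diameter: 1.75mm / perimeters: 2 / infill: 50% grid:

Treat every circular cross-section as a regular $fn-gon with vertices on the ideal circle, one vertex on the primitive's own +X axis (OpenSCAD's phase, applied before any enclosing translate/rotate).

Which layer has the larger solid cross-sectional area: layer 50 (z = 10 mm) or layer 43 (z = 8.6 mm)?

layer 43 (z = 8.6 mm)

Layer 50 (z = 10): the cylinder is absent (z outside [0, 9.5]); the cylinder at (5.5, -2): section is a regular 32-gon, circumradius r=8 (area = (32/2)·8.000²·sin(360°/32) = 199.77 mm²); the r=4 cylinder at (-0.5, -1) gives a regular 32-gon of circumradius 4 (constant along its height) (area = (32/2)·4.000²·sin(360°/32) = 49.94 mm²); the r=7.5 cylinder at (2.5, 8.5) contributes a regular 32-gon of circumradius 7.5 (area = (32/2)·7.500²·sin(360°/32) = 175.58 mm²); Combining (union): the regions partially overlap — summed areas 425.30 mm² minus the doubly-counted overlap 71.91 mm² gives 353.38 mm² — area = 353.38 mm². So its area = 353.38 mm². Layer 43 (z = 8.6): the cylinder: section is a regular 32-gon, circumradius r=7.5 (area = (32/2)·7.500²·sin(360°/32) = 175.58 mm²); the r=8 cylinder at (5.5, -2) gives a regular 32-gon of circumradius 8 (constant along its height) (area = (32/2)·8.000²·sin(360°/32) = 199.77 mm²); the cylinder at (-0.5, -1): section is a regular 32-gon, circumradius r=4 (area = (32/2)·4.000²·sin(360°/32) = 49.94 mm²); the r=7.5 cylinder at (2.5, 8.5) gives a regular 32-gon of circumradius 7.5 (constant along its height) (area = (32/2)·7.500²·sin(360°/32) = 175.58 mm²); Combining (union): the regions partially overlap — summed areas 600.88 mm² minus the doubly-counted overlap 207.77 mm² gives 393.11 mm² — area = 393.11 mm². So its area = 393.11 mm². Layer 43 is larger (393.11 vs 353.38 mm²).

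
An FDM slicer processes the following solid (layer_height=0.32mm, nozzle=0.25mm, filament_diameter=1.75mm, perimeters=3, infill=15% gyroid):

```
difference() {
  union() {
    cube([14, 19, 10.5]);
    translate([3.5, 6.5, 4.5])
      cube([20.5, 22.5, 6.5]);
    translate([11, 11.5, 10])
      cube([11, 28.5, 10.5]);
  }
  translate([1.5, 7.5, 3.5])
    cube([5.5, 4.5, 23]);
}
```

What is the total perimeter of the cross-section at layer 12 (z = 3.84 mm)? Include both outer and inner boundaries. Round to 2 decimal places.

At z = 3.84 mm: the 14×19 cube contributes its full rectangle (perimeter 66.00 mm); the cube at (3.5, 6.5) does not reach this height (z outside [4.5, 11]); the cube at (11, 11.5) is not intersected at this z (z outside [10, 20.5]); Taking the union: only the 14×19 cube is present, so the union is just that shape — boundary = 66.00 mm; the cube at (1.5, 7.5) is present — its section is the full 5.5×4.5 rectangle (perimeter 20.00 mm); Taking the first minus the rest: starting from the result so far, the 5.5×4.5 cube at (1.5, 7.5) lies wholly inside it (removes its full 24.75 mm² and its 20.00 mm outline becomes a hole wall) — boundary (outer + 1 inner loop) = 86.00 mm. Overall, the cross-section is one region with 1 hole. Total boundary length (outer + inner) = 86.00 mm.

86.00 mm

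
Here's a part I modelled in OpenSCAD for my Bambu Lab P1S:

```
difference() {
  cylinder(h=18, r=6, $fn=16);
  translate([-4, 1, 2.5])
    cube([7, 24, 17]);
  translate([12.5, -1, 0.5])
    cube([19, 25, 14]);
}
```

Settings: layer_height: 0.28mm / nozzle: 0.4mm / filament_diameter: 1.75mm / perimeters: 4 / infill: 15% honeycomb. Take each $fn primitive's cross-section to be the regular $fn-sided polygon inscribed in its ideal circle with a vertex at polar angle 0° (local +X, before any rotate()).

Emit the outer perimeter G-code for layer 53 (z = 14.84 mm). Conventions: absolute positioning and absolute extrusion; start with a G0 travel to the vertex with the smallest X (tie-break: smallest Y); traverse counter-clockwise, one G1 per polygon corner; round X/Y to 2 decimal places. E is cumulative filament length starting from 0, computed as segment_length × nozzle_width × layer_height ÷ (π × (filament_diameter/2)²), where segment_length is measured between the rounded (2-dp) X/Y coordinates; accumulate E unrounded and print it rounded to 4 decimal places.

At z = 14.84 mm: the cylinder: section is a regular 16-gon, circumradius r=6; the cube at (-4, 1) is present — its section is the full 7×24 rectangle; the cube at (12.5, -1) is not intersected at this z (z outside [0.5, 14.5]); Taking the first minus the rest: starting from the r=6 cylinder, the 7×24 cube at (-4, 1) partially overlaps it — only the 31.72 mm² overlap (of its 168.00 mm²) is removed, clipping the outline — 1 connected region. The outline is a single polygon with 17 vertices. Extrusion per mm of travel: 0.4 × 0.28 / (π × 0.875²) = 0.046564. Accumulating E over each segment gives final E = 2.0645.

G0 X-6.00 Y0.00 Z14.84
G1 X-5.54 Y-2.30 E0.1092
G1 X-4.24 Y-4.24 E0.2180
G1 X-2.30 Y-5.54 E0.3267
G1 X0.00 Y-6.00 E0.4359
G1 X2.30 Y-5.54 E0.5451
G1 X4.24 Y-4.24 E0.6539
G1 X5.54 Y-2.30 E0.7626
G1 X6.00 Y0.00 E0.8718
G1 X5.54 Y2.30 E0.9811
G1 X4.24 Y4.24 E1.0898
G1 X3.00 Y5.07 E1.1593
G1 X3.00 Y1.00 E1.3488
G1 X-4.00 Y1.00 E1.6747
G1 X-4.00 Y4.40 E1.8331
G1 X-4.24 Y4.24 E1.8465
G1 X-5.54 Y2.30 E1.9552
G1 X-6.00 Y0.00 E2.0645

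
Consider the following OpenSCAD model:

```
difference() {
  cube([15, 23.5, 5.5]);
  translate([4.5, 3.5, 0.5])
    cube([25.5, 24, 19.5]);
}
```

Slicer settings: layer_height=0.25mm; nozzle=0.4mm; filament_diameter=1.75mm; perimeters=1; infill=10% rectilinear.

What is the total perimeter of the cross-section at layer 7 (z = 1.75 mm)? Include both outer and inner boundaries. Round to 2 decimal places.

At z = 1.75 mm: the 15×23.5 cube contributes its full rectangle (perimeter 77.00 mm); the 25.5×24 cube at (4.5, 3.5) contributes its full rectangle (perimeter 99.00 mm); After the difference (first − rest): starting from the 15×23.5 cube, the 25.5×24 cube at (4.5, 3.5) partially overlaps it — only the 210.00 mm² overlap (of its 612.00 mm²) is removed, clipping the outline — boundary = 77.00 mm. Overall, the cross-section is a single solid region. Total boundary length (outer) = 77.00 mm.

77.00 mm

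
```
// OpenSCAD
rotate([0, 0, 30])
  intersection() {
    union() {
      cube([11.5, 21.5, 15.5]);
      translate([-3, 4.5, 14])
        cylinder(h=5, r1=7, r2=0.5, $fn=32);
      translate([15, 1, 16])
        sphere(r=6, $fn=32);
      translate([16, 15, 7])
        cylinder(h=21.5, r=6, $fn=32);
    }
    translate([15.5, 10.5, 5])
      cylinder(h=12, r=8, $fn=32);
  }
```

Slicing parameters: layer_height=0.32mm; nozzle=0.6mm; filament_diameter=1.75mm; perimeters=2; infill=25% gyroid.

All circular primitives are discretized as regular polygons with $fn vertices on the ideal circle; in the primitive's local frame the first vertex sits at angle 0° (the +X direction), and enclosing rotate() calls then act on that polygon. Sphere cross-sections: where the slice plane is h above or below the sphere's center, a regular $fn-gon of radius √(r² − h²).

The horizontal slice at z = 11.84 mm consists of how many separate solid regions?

At z = 11.84 mm: the cube is present — its section is the full 11.5×21.5 rectangle; the cone at (-3, 4.5) does not reach this height (z outside [14, 19]); the r=6 sphere at (15, 1) contributes a regular 32-gon of circumradius √(6²−4.16²) = 4.324; the r=6 cylinder at (16, 15) contributes a regular 32-gon of circumradius 6; Combining (union): the regions partially overlap (shared area 10.15 mm²), so overlapping operands fuse into one piece — 1 connected region; the r=8 cylinder at (15.5, 10.5) gives a regular 32-gon of circumradius 8 (constant along its height); Keeping only the common overlap: the r=8 cylinder at (15.5, 10.5) partially overlaps that combined region; clipping to the common part keeps 133.43 mm² — 2 connected regions; (whole slice rotated 30° about Z — lengths, areas and connectivity unchanged). The result has 2 disconnected regions.

2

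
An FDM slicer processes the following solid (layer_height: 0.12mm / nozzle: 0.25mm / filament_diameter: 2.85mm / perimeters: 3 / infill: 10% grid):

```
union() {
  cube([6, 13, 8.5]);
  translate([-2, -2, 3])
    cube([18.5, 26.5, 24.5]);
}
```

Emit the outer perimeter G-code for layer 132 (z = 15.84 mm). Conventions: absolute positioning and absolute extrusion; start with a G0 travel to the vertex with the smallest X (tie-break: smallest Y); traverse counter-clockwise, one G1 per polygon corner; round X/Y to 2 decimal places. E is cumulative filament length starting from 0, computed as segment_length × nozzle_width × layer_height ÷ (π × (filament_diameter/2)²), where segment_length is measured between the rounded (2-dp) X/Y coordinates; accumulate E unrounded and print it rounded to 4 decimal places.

At z = 15.84 mm: the cube is not intersected at this z (z outside [0, 8.5]); the cube at (-2, -2) is present — its section is the full 18.5×26.5 rectangle; Combining (union): only the 18.5×26.5 cube at (-2, -2) is present, so the union is just that shape — 1 connected region. The outline is a single polygon with 4 vertices. Extrusion per mm of travel: 0.25 × 0.12 / (π × 1.425²) = 0.004703. Accumulating E over each segment gives final E = 0.4232.

G0 X-2.00 Y-2.00 Z15.84
G1 X16.50 Y-2.00 E0.0870
G1 X16.50 Y24.50 E0.2116
G1 X-2.00 Y24.50 E0.2986
G1 X-2.00 Y-2.00 E0.4232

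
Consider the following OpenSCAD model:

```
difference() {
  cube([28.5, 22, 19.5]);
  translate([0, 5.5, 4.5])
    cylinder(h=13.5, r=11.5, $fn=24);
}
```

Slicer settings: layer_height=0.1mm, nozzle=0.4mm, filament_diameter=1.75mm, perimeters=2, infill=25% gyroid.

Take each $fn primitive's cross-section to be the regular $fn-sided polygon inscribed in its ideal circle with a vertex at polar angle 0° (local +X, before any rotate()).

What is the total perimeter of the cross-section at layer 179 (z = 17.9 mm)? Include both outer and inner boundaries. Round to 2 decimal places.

97.68 mm

At z = 17.9 mm: the cube (footprint 28.5×22) is included at this height (perimeter 101.00 mm); the r=11.5 cylinder at (0, 5.5) gives a regular 24-gon of circumradius 11.5 (constant along its height) (perimeter = 2·24·11.500·sin(180°/24) = 72.05 mm); Taking the first minus the rest: starting from the 28.5×22 cube, the r=11.5 cylinder at (0, 5.5) partially overlaps it — only the 163.05 mm² overlap (of its 410.75 mm²) is removed, clipping the outline — boundary = 97.68 mm. Overall, the cross-section is a single solid region. Total boundary length (outer) = 97.68 mm.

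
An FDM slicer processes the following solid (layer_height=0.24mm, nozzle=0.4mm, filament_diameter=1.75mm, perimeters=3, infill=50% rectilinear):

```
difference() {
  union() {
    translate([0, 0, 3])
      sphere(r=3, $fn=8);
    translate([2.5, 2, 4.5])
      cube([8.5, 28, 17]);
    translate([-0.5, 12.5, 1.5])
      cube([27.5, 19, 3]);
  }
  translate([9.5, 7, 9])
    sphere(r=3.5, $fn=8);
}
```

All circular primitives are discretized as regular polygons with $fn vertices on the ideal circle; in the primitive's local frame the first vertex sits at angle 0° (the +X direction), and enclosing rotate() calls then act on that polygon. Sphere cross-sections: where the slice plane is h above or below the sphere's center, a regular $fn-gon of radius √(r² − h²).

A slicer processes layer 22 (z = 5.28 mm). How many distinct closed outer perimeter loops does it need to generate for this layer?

2

At z = 5.28 mm: the r=3 sphere contributes a regular 8-gon of circumradius √(3²−2.28²) = 1.950; the cube at (2.5, 2) (footprint 8.5×28) is included at this height; the cube at (-0.5, 12.5) is not intersected at this z (z outside [1.5, 4.5]); Merging all regions: the 2 present regions are separate (no shared area or edge), so areas and boundary lengths simply add and each stays a separate island — 2 connected regions; the sphere at (9.5, 7) does not reach this height (|z−center|=3.720 > r=3.5); After the difference (first − rest): none of the subtracted shapes is present at this height, so the result so far is unchanged — 2 connected regions. The result has 2 disconnected regions.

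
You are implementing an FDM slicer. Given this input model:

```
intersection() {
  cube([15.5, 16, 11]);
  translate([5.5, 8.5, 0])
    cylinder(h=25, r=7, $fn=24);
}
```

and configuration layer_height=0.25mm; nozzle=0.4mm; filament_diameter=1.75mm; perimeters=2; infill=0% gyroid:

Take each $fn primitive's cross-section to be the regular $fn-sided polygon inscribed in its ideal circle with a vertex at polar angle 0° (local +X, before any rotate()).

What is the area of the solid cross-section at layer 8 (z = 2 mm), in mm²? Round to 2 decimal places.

143.69 mm²

At z = 2 mm: the cube (footprint 15.5×16) is included at this height (area 248.00 mm²); the r=7 cylinder at (5.5, 8.5) gives a regular 24-gon of circumradius 7 (constant along its height) (area = (24/2)·7.000²·sin(360°/24) = 152.19 mm²); After intersecting: the r=7 cylinder at (5.5, 8.5) partially overlaps the 15.5×16 cube; clipping to the common part keeps 143.69 mm² — area = 143.69 mm². Overall, the cross-section is a single solid region. Net area = 143.69 mm².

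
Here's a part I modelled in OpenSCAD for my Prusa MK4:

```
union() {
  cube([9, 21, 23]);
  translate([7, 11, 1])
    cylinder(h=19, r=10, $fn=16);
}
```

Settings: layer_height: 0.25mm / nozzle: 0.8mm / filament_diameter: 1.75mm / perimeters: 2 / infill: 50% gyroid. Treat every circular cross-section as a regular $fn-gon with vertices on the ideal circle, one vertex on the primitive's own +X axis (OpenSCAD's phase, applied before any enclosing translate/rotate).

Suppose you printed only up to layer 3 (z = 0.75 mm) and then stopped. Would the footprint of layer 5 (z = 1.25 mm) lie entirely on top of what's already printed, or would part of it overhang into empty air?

part overhangs

Compare the two slices. At z = 0.75: the 9×21 cube contributes its full rectangle (area 189.00 mm²); the cylinder at (7, 11) is absent (z outside [1, 20]); Combining (union): only the 9×21 cube is present, so the union is just that shape — area = 189.00 mm². At z = 1.25: the cube is present — its section is the full 9×21 rectangle (area 189.00 mm²); the cylinder at (7, 11): section is a regular 16-gon, circumradius r=10 (area = (16/2)·10.000²·sin(360°/16) = 306.15 mm²); Taking the union: the regions partially overlap — summed areas 495.15 mm² minus the doubly-counted overlap 164.73 mm² gives 330.41 mm² — area = 330.41 mm². Checking containment: at z = 1.25 the cross-section extends beyond the z = 0.75 cross-section by about 141.41 mm².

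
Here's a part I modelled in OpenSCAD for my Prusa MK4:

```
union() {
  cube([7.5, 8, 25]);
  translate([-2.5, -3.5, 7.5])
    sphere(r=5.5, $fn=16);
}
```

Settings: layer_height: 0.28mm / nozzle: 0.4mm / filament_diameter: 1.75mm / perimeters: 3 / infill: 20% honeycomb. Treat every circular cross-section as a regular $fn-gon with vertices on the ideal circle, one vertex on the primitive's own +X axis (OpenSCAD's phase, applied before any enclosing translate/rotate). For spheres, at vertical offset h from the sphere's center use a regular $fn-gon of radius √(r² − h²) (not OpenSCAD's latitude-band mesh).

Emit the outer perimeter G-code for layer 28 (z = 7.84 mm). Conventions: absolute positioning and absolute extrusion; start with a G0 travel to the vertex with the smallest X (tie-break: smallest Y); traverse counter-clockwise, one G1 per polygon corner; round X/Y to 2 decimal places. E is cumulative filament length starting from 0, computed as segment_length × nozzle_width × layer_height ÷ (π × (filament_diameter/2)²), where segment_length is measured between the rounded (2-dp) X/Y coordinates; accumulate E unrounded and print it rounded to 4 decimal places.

G0 X-7.99 Y-3.50 Z7.84
G1 X-7.57 Y-5.60 E0.0997
G1 X-6.38 Y-7.38 E0.1994
G1 X-4.60 Y-8.57 E0.2991
G1 X-2.50 Y-8.99 E0.3988
G1 X-0.40 Y-8.57 E0.4986
G1 X1.38 Y-7.38 E0.5983
G1 X2.57 Y-5.60 E0.6980
G1 X2.99 Y-3.50 E0.7977
G1 X2.57 Y-1.40 E0.8974
G1 X1.64 Y0.00 E0.9757
G1 X7.50 Y0.00 E1.2485
G1 X7.50 Y8.00 E1.6211
G1 X0.00 Y8.00 E1.9703
G1 X0.00 Y1.30 E2.2823
G1 X-0.40 Y1.57 E2.3047
G1 X-2.50 Y1.99 E2.4045
G1 X-4.60 Y1.57 E2.5042
G1 X-6.38 Y0.38 E2.6039
G1 X-7.57 Y-1.40 E2.7036
G1 X-7.99 Y-3.50 E2.8033

At z = 7.84 mm: the cube (footprint 7.5×8) is included at this height; the sphere at (-2.5, -3.5): section is a regular 16-gon, circumradius = √(r²−h²) = √(5.5²−0.34²) = 5.489; Taking the union: the regions partially overlap (shared area 1.21 mm²), so overlapping operands fuse into one piece — 1 connected region. The outline is a single polygon with 20 vertices. Extrusion per mm of travel: 0.4 × 0.28 / (π × 0.875²) = 0.046564. Accumulating E over each segment gives final E = 2.8033.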